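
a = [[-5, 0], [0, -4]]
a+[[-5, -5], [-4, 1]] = [[-10, -5], [-4, -3]]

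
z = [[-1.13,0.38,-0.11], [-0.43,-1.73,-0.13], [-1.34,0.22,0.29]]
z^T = [[-1.13, -0.43, -1.34], [0.38, -1.73, 0.22], [-0.11, -0.13, 0.29]]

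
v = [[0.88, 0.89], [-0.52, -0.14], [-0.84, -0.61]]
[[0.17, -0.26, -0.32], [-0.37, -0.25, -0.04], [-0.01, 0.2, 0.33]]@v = [[0.55, 0.38], [-0.16, -0.27], [-0.39, -0.24]]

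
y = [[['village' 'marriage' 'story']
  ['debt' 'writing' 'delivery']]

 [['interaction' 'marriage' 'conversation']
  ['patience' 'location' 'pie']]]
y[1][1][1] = 'location'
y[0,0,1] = 'marriage'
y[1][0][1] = 'marriage'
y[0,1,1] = 'writing'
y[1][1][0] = 'patience'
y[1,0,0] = 'interaction'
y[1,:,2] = ['conversation', 'pie']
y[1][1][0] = 'patience'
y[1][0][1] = 'marriage'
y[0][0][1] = 'marriage'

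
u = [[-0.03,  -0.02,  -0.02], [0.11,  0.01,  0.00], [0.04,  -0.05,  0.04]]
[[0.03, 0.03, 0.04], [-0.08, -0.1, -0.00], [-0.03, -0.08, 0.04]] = u @ [[-0.75, -0.93, 0.10], [-0.04, 0.52, -1.28], [-0.12, -0.51, -0.78]]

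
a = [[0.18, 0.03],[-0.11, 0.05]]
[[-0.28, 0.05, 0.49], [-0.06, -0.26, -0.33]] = a@[[-1.00, 0.83, 2.81], [-3.32, -3.32, -0.39]]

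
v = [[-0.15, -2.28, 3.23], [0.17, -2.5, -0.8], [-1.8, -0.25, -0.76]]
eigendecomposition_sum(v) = [[(-0.03+1.26j),-0.72-0.48j,(1.71+0.12j)], [0.21-0.09j,(-0.02+0.15j),-0.11-0.29j], [(-0.85-0.15j),(0.4-0.44j),(-0.26+1.15j)]] + [[-0.03-1.26j, (-0.72+0.48j), (1.71-0.12j)],[0.21+0.09j, -0.02-0.15j, -0.11+0.29j],[(-0.85+0.15j), (0.4+0.44j), (-0.26-1.15j)]] + [[(-0.08-0j), -0.84+0.00j, (-0.2-0j)],[(-0.24-0j), -2.45+0.00j, (-0.58-0j)],[-0.10-0.00j, -1.05+0.00j, -0.25-0.00j]]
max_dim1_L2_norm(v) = 3.96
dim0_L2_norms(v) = [1.81, 3.39, 3.41]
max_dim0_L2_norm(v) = 3.41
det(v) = -18.51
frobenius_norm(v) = 5.14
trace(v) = -3.41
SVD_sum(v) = [[0.08,-2.73,2.78], [0.02,-0.83,0.85], [-0.01,0.28,-0.29]] + [[0.13, 0.40, 0.39],  [-0.52, -1.57, -1.52],  [-0.26, -0.77, -0.75]] + [[-0.36, 0.06, 0.07], [0.67, -0.10, -0.12], [-1.54, 0.24, 0.28]]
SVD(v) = [[-0.95, -0.22, -0.21], [-0.29, 0.87, 0.39], [0.1, 0.43, -0.90]] @ diag([4.0940425103242255, 2.5676180996809443, 1.7603843949117868]) @ [[-0.02, 0.70, -0.71], [-0.23, -0.70, -0.68], [0.97, -0.15, -0.18]]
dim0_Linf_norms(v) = [1.8, 2.5, 3.23]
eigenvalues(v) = [(-0.31+2.56j), (-0.31-2.56j), (-2.78+0j)]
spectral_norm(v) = 4.09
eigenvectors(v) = [[(0.82+0j), (0.82-0j), (0.3+0j)],  [-0.06-0.13j, (-0.06+0.13j), (0.88+0j)],  [(-0.08+0.55j), -0.08-0.55j, 0.37+0.00j]]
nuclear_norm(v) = 8.42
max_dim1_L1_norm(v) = 5.66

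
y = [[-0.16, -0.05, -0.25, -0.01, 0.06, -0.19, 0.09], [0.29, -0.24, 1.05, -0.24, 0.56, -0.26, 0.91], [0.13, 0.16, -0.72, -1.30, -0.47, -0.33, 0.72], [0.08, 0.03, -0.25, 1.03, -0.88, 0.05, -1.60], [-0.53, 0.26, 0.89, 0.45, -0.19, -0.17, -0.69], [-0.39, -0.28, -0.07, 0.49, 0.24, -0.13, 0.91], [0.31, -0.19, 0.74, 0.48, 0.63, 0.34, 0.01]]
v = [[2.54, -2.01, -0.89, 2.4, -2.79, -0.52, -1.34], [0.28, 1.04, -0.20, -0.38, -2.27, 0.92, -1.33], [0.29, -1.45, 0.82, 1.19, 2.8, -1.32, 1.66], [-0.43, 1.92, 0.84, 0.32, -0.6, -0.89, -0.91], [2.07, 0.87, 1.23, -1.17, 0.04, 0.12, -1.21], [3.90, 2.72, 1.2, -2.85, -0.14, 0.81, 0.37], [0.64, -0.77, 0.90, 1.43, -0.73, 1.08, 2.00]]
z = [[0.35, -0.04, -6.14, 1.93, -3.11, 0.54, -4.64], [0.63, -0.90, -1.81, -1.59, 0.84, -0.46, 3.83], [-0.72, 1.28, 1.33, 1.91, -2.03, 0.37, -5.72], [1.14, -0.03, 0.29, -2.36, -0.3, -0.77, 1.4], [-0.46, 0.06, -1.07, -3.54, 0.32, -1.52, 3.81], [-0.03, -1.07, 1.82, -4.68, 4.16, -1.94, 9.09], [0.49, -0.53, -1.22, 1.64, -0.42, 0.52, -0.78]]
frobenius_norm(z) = 17.79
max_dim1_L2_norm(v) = 5.74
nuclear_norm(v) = 22.96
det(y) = 0.00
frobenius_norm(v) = 10.55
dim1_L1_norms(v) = [12.49, 6.42, 9.53, 5.91, 6.71, 11.99, 7.55]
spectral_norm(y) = 2.78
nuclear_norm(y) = 7.76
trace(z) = -3.98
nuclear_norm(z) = 28.52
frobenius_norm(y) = 3.86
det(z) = 0.22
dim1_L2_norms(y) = [0.37, 1.58, 1.76, 2.11, 1.37, 1.17, 1.19]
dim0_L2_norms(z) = [1.67, 1.97, 6.98, 7.25, 5.67, 2.75, 12.99]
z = v @ y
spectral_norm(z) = 16.02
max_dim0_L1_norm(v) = 10.78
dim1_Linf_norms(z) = [6.14, 3.83, 5.72, 2.36, 3.81, 9.09, 1.64]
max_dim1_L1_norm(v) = 12.49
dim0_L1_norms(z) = [3.82, 3.91, 13.68, 17.65, 11.18, 6.12, 29.27]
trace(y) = -0.40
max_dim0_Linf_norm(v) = 3.9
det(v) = 76.27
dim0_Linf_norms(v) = [3.9, 2.72, 1.23, 2.85, 2.8, 1.32, 2.0]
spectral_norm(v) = 6.76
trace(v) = 7.57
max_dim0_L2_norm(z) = 12.99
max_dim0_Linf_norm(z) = 9.09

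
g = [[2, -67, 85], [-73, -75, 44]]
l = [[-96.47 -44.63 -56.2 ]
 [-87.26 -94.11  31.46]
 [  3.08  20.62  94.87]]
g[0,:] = [2, -67, 85]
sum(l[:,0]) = -180.65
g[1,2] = 44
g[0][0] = 2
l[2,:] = [3.08, 20.62, 94.87]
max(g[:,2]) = 85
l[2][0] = 3.08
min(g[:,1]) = -75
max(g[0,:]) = 85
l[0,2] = -56.2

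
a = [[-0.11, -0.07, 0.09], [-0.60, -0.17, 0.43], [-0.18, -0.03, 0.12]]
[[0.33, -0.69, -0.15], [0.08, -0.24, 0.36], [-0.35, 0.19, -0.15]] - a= [[0.44, -0.62, -0.24], [0.68, -0.07, -0.07], [-0.17, 0.22, -0.27]]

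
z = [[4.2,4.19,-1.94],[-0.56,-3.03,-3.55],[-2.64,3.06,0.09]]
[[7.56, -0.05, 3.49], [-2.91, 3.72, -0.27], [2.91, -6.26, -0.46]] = z @[[0.37, 1.03, 0.47], [1.28, -1.15, 0.26], [-0.33, -0.23, -0.22]]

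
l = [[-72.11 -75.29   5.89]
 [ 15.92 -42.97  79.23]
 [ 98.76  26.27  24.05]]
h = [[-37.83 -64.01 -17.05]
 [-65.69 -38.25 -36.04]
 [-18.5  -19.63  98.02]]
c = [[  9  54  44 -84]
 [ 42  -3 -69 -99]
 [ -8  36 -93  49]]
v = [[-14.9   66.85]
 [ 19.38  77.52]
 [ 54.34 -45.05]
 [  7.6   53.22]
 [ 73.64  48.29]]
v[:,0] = [-14.9, 19.38, 54.34, 7.6, 73.64]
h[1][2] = -36.04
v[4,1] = 48.29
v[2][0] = 54.34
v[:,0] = [-14.9, 19.38, 54.34, 7.6, 73.64]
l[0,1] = -75.29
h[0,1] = -64.01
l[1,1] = -42.97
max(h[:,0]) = -18.5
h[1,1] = -38.25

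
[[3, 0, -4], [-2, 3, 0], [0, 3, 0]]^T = [[3, -2, 0], [0, 3, 3], [-4, 0, 0]]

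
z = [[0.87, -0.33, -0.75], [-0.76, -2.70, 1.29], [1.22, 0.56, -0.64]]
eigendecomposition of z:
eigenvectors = [[(-0.04+0j), -0.48-0.46j, -0.48+0.46j], [-0.97+0.00j, -0.15+0.15j, -0.15-0.15j], [0.24+0.00j, -0.72+0.00j, -0.72-0.00j]]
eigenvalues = [(-3.05+0j), (0.29+0.67j), (0.29-0.67j)]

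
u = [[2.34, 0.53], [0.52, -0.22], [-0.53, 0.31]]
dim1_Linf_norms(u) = [2.34, 0.52, 0.53]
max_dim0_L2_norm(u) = 2.45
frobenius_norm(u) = 2.54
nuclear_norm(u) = 3.00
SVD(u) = [[-0.96, 0.27], [-0.19, -0.59], [0.19, 0.76]] @ diag([2.4874376734570887, 0.5147366517612525]) @ [[-0.99, -0.16],[-0.16, 0.99]]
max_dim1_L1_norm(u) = 2.87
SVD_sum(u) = [[2.36,  0.39], [0.47,  0.08], [-0.47,  -0.08]] + [[-0.02,0.14], [0.05,-0.3], [-0.06,0.39]]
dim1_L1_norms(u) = [2.87, 0.74, 0.84]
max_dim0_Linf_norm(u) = 2.34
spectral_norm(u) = 2.49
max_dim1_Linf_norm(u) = 2.34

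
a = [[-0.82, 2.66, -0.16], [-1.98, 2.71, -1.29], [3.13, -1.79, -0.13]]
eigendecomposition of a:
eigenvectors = [[-0.50+0.33j, -0.50-0.33j, -0.32+0.00j],[-0.67+0.00j, -0.67-0.00j, (0.14+0j)],[0.20+0.40j, 0.20-0.40j, (0.94+0j)]]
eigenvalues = [(1.62+1.77j), (1.62-1.77j), (-1.47+0j)]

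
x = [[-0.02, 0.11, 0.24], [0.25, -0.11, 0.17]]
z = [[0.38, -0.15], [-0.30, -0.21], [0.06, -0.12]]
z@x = [[-0.05, 0.06, 0.07],[-0.05, -0.01, -0.11],[-0.03, 0.02, -0.01]]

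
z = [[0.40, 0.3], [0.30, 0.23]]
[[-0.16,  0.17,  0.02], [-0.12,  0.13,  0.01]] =z @ [[-0.18,  0.19,  0.02], [-0.28,  0.3,  0.03]]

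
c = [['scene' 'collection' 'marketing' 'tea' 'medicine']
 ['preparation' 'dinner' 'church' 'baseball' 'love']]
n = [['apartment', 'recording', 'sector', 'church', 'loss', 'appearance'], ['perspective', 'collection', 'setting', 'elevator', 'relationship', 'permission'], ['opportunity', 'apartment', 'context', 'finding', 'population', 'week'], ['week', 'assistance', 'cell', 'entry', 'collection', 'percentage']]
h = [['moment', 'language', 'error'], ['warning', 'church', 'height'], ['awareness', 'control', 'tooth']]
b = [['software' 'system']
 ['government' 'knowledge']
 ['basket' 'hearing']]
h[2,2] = 'tooth'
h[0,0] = 'moment'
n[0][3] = 'church'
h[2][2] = 'tooth'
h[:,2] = ['error', 'height', 'tooth']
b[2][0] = 'basket'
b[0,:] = ['software', 'system']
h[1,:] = ['warning', 'church', 'height']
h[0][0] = 'moment'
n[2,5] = 'week'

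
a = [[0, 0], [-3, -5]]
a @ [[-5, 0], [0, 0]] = [[0, 0], [15, 0]]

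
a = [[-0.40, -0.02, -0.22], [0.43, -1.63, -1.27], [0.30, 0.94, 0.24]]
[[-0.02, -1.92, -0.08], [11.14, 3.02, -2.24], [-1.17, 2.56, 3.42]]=a @ [[3.69, 5.92, 1.47], [-0.74, 1.39, 3.85], [-6.57, -2.16, -2.68]]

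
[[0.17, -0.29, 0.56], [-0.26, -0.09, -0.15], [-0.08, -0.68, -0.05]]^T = [[0.17, -0.26, -0.08],[-0.29, -0.09, -0.68],[0.56, -0.15, -0.05]]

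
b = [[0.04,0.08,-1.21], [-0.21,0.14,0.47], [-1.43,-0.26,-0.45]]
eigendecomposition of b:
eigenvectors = [[-0.61, -0.67, 0.22],[0.14, 0.47, -0.97],[-0.78, 0.57, -0.1]]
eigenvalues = [-1.52, 1.02, 0.24]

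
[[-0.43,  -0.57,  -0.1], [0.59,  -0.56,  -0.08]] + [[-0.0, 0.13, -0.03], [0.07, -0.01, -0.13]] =[[-0.43, -0.44, -0.13],[0.66, -0.57, -0.21]]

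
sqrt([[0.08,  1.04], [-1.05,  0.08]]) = [[0.75, 0.69], [-0.70, 0.75]]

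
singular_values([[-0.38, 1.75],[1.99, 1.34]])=[2.55, 1.56]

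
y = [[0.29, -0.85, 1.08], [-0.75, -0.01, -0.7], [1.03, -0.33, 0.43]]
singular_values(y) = [1.89, 0.84, 0.35]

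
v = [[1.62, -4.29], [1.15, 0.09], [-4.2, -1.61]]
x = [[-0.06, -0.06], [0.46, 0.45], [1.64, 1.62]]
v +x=[[1.56, -4.35], [1.61, 0.54], [-2.56, 0.01]]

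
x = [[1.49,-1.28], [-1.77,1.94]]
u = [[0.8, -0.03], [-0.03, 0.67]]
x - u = [[0.69, -1.25], [-1.74, 1.27]]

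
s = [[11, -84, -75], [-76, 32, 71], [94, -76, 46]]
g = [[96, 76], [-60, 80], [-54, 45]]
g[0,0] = 96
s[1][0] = -76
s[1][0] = -76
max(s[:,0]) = 94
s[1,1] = 32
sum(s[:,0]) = 29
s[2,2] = 46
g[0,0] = 96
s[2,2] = 46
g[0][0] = 96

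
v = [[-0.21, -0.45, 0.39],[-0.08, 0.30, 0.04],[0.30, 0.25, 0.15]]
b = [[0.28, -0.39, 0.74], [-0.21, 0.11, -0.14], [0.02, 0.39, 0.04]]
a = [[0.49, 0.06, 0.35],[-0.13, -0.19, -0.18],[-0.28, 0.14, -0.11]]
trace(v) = 0.24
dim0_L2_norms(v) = [0.37, 0.6, 0.42]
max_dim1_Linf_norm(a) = 0.49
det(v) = -0.06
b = a + v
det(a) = -0.00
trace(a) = 0.19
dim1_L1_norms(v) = [1.05, 0.42, 0.7]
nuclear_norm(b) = 1.43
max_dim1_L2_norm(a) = 0.61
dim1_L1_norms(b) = [1.41, 0.46, 0.45]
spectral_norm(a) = 0.70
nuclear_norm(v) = 1.30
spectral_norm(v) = 0.70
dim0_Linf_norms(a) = [0.49, 0.19, 0.35]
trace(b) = 0.43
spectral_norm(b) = 0.92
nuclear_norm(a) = 0.96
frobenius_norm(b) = 1.00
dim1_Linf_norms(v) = [0.45, 0.3, 0.3]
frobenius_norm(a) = 0.75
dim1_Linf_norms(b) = [0.74, 0.21, 0.39]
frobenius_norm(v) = 0.82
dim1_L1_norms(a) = [0.9, 0.5, 0.53]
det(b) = -0.05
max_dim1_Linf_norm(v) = 0.45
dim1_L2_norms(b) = [0.88, 0.28, 0.39]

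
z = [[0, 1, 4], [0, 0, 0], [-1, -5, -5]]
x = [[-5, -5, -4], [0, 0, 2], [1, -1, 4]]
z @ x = [[4, -4, 18], [0, 0, 0], [0, 10, -26]]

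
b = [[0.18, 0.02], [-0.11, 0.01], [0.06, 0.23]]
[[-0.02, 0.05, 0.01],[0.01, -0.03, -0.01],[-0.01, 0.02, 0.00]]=b@[[-0.13, 0.27, 0.07], [0.0, -0.00, -0.0]]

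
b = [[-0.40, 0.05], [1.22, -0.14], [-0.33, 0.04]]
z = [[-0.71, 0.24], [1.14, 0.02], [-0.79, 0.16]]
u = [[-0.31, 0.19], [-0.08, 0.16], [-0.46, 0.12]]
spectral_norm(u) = 0.61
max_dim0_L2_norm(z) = 1.56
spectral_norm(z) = 1.57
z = b + u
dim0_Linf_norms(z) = [1.14, 0.24]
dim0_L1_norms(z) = [2.64, 0.42]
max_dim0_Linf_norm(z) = 1.14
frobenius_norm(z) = 1.58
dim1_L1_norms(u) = [0.5, 0.24, 0.58]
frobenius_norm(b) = 1.33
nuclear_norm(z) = 1.80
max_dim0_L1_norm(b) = 1.95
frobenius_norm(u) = 0.62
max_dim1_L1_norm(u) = 0.58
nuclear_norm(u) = 0.75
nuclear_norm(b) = 1.34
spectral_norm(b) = 1.33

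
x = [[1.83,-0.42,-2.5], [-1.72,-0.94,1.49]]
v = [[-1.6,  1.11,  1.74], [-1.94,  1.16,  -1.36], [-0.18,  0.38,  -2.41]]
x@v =[[-1.66, 0.59, 9.78], [4.31, -2.43, -5.31]]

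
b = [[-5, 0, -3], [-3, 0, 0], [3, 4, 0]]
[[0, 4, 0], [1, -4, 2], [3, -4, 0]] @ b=[[-12, 0, 0], [13, 8, -3], [-3, 0, -9]]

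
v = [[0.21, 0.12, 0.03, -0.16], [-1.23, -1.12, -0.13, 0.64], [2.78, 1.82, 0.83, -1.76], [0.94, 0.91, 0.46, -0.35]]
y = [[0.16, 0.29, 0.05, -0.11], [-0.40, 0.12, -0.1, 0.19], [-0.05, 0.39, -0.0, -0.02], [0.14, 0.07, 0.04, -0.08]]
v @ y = [[-0.04, 0.08, -0.01, 0.01], [0.35, -0.5, 0.08, -0.13], [-0.57, 1.23, -0.11, 0.16], [-0.29, 0.54, -0.06, 0.09]]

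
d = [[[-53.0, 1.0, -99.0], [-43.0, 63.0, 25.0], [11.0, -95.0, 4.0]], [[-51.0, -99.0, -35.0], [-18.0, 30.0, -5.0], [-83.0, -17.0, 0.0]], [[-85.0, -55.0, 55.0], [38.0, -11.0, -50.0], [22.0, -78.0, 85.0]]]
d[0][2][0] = 11.0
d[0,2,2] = 4.0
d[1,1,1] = 30.0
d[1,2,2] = 0.0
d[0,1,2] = 25.0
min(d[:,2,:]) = -95.0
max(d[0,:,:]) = 63.0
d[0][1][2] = 25.0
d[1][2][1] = -17.0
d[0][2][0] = 11.0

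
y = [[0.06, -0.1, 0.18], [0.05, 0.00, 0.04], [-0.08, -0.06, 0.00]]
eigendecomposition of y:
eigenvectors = [[(-0.8+0j), -0.80-0.00j, -0.49+0.00j], [-0.19+0.23j, (-0.19-0.23j), (0.68+0j)], [(0.02-0.52j), 0.02+0.52j, 0.55+0.00j]]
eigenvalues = [(0.03+0.14j), (0.03-0.14j), (-0+0j)]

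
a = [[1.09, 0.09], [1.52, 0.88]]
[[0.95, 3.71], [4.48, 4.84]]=a @ [[0.53, 3.44], [4.17, -0.44]]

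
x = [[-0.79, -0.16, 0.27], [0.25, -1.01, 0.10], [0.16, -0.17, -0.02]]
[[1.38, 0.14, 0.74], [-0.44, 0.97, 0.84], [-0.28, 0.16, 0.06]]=x@[[-1.53, 0.13, -0.75], [0.13, -0.89, -1.03], [0.71, 0.37, -0.08]]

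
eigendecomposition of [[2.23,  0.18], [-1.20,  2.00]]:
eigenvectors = [[(-0.09-0.35j),-0.09+0.35j], [0.93+0.00j,(0.93-0j)]]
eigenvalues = [(2.11+0.45j), (2.11-0.45j)]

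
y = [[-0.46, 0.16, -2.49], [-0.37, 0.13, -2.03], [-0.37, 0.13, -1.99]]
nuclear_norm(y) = 3.86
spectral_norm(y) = 3.85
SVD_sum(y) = [[-0.46,0.16,-2.49], [-0.37,0.13,-2.03], [-0.37,0.13,-1.99]] + [[-0.00,  0.00,  0.0],[0.00,  -0.0,  -0.0],[-0.0,  0.0,  0.00]] + [[-0.00, -0.0, -0.00],[0.0, 0.0, 0.00],[0.0, 0.00, 0.0]]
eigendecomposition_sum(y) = [[-0.46+0.00j, (0.16-0j), (-2.49+0j)], [(-0.38+0j), 0.13-0.00j, (-2.02+0j)], [-0.37+0.00j, 0.13-0.00j, (-1.99+0j)]] + [[0.00+0.00j, -0.00+0.00j, (-0-0j)],[-0j, -0.00+0.00j, -0.00-0.00j],[-0.00-0.00j, 0.00+0.00j, (-0+0j)]] + [[-0j, -0.00-0.00j, (-0+0j)], [0j, -0.00-0.00j, -0.00+0.00j], [-0.00+0.00j, 0.00-0.00j, -0.00-0.00j]]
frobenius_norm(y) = 3.85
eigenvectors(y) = [[-0.66+0.00j, (-0.31-0.38j), (-0.31+0.38j)], [(-0.54+0j), -0.87+0.00j, -0.87-0.00j], [(-0.53+0j), 0.07j, -0.07j]]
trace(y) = -2.32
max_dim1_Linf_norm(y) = 2.49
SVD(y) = [[-0.66, 0.13, -0.74],[-0.54, -0.77, 0.34],[-0.53, 0.62, 0.58]] @ diag([3.8504374414101057, 0.005497669231665766, 0.0011337637394901489]) @ [[0.18, -0.06, 0.98], [-0.94, 0.29, 0.19], [0.30, 0.95, 0.01]]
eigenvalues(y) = [(-2.32+0j), 0j, -0j]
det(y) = -0.00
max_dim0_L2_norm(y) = 3.78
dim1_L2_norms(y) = [2.54, 2.07, 2.03]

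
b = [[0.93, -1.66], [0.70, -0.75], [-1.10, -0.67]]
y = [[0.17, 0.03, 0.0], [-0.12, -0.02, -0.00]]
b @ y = [[0.36, 0.06, 0.00], [0.21, 0.04, 0.0], [-0.11, -0.02, 0.0]]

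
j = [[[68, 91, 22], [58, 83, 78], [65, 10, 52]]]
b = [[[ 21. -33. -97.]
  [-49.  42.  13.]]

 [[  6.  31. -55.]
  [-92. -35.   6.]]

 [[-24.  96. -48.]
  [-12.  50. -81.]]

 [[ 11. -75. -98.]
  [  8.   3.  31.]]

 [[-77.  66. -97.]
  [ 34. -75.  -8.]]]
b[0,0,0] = 21.0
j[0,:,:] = [[68, 91, 22], [58, 83, 78], [65, 10, 52]]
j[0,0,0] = 68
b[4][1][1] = -75.0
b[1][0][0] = 6.0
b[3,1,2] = 31.0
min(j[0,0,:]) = 22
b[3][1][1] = 3.0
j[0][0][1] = 91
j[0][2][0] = 65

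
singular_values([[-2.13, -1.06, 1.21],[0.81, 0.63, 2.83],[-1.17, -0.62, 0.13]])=[3.09, 2.9, 0.0]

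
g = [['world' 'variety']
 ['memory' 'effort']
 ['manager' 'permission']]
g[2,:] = ['manager', 'permission']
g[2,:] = ['manager', 'permission']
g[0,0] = 'world'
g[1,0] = 'memory'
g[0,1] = 'variety'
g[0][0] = 'world'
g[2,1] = 'permission'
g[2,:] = ['manager', 'permission']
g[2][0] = 'manager'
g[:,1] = ['variety', 'effort', 'permission']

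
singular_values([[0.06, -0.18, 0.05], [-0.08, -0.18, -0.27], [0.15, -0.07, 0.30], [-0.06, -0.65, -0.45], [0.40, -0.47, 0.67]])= [1.0, 0.85, 0.0]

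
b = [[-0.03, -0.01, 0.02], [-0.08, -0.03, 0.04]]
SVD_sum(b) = [[-0.03,  -0.01,  0.02],[-0.08,  -0.03,  0.04]] + [[0.0,0.00,0.0],  [-0.00,-0.0,-0.00]]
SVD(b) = [[-0.37, -0.93], [-0.93, 0.37]] @ diag([0.10138821988855908, 0.004519830508902103]) @ [[0.84, 0.31, -0.44],[-0.32, -0.38, -0.87]]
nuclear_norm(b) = 0.11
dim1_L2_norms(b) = [0.04, 0.09]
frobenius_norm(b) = 0.10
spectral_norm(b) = 0.10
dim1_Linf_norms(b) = [0.03, 0.08]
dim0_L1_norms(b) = [0.11, 0.04, 0.06]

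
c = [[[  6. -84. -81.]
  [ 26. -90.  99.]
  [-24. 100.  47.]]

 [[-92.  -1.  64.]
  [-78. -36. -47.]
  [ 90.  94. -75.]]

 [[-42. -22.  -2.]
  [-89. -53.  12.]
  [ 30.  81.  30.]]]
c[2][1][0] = -89.0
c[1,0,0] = -92.0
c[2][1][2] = 12.0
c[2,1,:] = [-89.0, -53.0, 12.0]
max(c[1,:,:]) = 94.0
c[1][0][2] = 64.0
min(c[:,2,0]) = -24.0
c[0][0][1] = -84.0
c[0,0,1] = -84.0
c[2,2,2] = 30.0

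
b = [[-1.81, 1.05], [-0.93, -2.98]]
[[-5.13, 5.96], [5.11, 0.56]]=b @ [[1.56, -2.88], [-2.20, 0.71]]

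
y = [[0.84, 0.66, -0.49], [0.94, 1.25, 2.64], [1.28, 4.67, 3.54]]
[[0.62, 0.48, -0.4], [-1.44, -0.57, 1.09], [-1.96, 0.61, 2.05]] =y @ [[0.36,-0.04,-0.37], [-0.01,0.46,0.20], [-0.67,-0.42,0.45]]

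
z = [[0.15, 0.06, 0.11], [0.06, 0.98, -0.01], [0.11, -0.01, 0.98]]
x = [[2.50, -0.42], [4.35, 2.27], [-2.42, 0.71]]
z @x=[[0.37,0.15], [4.44,2.19], [-2.14,0.63]]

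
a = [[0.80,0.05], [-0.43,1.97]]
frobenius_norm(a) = 2.17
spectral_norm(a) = 2.02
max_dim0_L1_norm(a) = 2.02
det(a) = 1.60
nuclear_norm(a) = 2.81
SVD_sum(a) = [[0.03, -0.14], [-0.48, 1.96]] + [[0.77, 0.19], [0.05, 0.01]]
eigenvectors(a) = [[-0.94, -0.04], [-0.35, -1.00]]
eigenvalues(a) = [0.82, 1.95]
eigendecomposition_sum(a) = [[0.83, -0.04],  [0.31, -0.01]] + [[-0.03,0.09],[-0.74,1.98]]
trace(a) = 2.77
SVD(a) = [[-0.07, 1.0], [1.0, 0.07]] @ diag([2.0207217188768265, 0.790559127997068]) @ [[-0.24, 0.97],[0.97, 0.24]]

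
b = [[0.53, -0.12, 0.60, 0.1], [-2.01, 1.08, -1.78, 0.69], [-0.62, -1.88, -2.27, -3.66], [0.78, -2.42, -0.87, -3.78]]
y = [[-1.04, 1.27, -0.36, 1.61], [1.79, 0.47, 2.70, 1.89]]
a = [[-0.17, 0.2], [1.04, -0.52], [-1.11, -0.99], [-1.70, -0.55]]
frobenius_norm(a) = 2.61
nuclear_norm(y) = 6.10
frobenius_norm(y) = 4.44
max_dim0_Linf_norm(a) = 1.7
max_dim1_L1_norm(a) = 2.25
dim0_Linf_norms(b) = [2.01, 2.42, 2.27, 3.78]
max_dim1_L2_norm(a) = 1.79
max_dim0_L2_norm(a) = 2.29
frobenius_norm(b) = 7.31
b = a @ y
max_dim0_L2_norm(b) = 5.31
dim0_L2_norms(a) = [2.29, 1.26]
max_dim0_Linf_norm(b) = 3.78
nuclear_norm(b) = 9.86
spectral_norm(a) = 2.40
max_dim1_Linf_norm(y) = 2.7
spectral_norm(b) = 6.50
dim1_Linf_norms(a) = [0.2, 1.04, 1.11, 1.7]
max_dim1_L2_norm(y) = 3.78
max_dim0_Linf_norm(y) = 2.7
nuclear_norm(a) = 3.44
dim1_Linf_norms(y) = [1.61, 2.7]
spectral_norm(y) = 3.79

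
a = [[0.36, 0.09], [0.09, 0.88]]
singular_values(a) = [0.9, 0.34]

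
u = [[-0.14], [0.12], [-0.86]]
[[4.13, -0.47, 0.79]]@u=[[-1.31]]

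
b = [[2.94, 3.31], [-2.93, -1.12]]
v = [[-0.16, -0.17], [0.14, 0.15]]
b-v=[[3.1, 3.48],[-3.07, -1.27]]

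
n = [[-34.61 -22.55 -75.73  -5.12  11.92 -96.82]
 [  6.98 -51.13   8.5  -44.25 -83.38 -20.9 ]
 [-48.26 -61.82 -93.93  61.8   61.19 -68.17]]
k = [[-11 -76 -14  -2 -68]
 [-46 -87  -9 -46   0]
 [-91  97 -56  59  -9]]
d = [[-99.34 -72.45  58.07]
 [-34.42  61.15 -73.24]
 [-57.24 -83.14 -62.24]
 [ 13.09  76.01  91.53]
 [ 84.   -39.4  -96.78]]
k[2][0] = -91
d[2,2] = -62.24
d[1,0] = -34.42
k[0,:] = [-11, -76, -14, -2, -68]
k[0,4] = -68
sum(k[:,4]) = -77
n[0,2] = -75.73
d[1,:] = [-34.42, 61.15, -73.24]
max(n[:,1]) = -22.55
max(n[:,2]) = 8.5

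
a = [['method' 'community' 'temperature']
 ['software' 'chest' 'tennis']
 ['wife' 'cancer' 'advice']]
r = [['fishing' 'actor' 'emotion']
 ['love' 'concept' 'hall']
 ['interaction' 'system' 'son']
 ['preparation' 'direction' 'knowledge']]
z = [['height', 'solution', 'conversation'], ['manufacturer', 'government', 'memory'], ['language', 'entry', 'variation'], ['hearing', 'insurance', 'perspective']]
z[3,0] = 'hearing'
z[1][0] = 'manufacturer'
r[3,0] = 'preparation'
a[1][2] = 'tennis'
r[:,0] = ['fishing', 'love', 'interaction', 'preparation']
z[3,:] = ['hearing', 'insurance', 'perspective']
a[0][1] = 'community'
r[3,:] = ['preparation', 'direction', 'knowledge']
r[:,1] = ['actor', 'concept', 'system', 'direction']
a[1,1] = 'chest'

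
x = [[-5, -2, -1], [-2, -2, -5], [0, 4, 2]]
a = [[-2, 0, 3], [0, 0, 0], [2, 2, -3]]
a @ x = [[10, 16, 8], [0, 0, 0], [-14, -20, -18]]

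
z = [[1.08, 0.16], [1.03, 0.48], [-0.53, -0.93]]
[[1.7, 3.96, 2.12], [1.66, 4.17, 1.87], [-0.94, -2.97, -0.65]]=z@ [[1.56, 3.49, 2.03], [0.12, 1.2, -0.46]]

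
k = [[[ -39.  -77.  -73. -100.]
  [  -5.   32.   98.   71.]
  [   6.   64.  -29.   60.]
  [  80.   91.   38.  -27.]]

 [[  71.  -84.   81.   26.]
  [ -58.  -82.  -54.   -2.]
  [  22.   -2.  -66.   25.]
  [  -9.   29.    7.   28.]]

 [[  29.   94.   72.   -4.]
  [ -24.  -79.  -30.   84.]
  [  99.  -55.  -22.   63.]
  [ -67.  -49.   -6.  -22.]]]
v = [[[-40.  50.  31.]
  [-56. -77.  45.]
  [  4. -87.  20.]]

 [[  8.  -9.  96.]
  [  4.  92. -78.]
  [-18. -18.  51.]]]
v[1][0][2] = 96.0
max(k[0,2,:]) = 64.0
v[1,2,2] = 51.0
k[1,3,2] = 7.0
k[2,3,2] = -6.0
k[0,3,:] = [80.0, 91.0, 38.0, -27.0]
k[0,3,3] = -27.0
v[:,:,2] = [[31.0, 45.0, 20.0], [96.0, -78.0, 51.0]]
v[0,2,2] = 20.0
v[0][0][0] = -40.0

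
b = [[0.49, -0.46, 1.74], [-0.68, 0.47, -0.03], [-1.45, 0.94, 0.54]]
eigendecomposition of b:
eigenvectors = [[-0.08+0.67j, (-0.08-0.67j), -0.56+0.00j],[(-0.27-0.1j), -0.27+0.10j, (-0.83+0j)],[-0.68+0.00j, (-0.68-0j), -0.06+0.00j]]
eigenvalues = [(0.75+1.56j), (0.75-1.56j), (0.01+0j)]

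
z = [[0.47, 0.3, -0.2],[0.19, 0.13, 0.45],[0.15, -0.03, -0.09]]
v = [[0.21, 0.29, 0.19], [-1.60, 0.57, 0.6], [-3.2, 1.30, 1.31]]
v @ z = [[0.18,  0.1,  0.07], [-0.55,  -0.42,  0.52], [-1.06,  -0.83,  1.11]]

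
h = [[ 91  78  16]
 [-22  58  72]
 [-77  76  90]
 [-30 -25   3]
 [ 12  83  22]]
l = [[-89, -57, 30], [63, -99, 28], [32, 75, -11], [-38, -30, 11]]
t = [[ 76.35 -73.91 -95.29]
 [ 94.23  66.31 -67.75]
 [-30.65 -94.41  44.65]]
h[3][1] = -25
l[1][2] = 28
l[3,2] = 11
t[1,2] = -67.75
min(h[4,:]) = 12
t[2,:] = [-30.65, -94.41, 44.65]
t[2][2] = 44.65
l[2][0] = 32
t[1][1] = 66.31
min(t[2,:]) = -94.41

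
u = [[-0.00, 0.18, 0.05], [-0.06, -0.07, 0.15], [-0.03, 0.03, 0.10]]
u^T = [[-0.0, -0.06, -0.03], [0.18, -0.07, 0.03], [0.05, 0.15, 0.10]]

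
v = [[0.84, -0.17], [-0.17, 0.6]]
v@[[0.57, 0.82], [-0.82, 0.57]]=[[0.62, 0.59], [-0.59, 0.2]]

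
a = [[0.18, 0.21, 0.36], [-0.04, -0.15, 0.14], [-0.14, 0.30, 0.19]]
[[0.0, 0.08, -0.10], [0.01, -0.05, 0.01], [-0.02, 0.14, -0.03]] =a @ [[0.04, -0.09, -0.18], [-0.04, 0.39, -0.13], [0.01, 0.05, -0.1]]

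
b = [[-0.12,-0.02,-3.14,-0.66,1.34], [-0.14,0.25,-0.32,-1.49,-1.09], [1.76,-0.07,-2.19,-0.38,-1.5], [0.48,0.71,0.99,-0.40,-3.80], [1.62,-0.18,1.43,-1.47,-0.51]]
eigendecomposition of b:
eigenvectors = [[-0.24-0.42j, -0.24+0.42j, -0.44+0.00j, (0.29-0.11j), (0.29+0.11j)], [(-0.34-0.05j), -0.34+0.05j, -0.13+0.00j, (0.87+0j), (0.87-0j)], [-0.52+0.00j, -0.52-0.00j, -0.03+0.00j, 0.04-0.03j, 0.04+0.03j], [(-0.37+0.3j), -0.37-0.30j, (0.67+0j), 0.23-0.21j, (0.23+0.21j)], [-0.20+0.34j, -0.20-0.34j, (-0.58+0j), (0.19-0.05j), (0.19+0.05j)]]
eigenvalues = [(-2.26+2.61j), (-2.26-2.61j), (2.43+0j), (-0.44+0.45j), (-0.44-0.45j)]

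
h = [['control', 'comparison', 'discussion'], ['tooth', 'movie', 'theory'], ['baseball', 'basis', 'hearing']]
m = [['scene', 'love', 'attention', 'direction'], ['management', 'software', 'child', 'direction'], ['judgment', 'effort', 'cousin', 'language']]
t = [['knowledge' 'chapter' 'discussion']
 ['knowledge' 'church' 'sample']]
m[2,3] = 'language'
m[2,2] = 'cousin'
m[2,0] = 'judgment'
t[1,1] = 'church'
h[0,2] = 'discussion'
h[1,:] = ['tooth', 'movie', 'theory']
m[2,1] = 'effort'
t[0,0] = 'knowledge'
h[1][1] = 'movie'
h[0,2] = 'discussion'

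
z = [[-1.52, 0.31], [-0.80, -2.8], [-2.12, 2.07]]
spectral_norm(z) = 3.66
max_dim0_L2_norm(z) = 3.5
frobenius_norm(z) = 4.43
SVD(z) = [[0.25, 0.5], [-0.61, 0.74], [0.75, 0.44]] @ diag([3.657548403804326, 2.507616333059829]) @ [[-0.40, 0.91], [-0.91, -0.40]]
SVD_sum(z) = [[-0.36, 0.82], [0.90, -2.05], [-1.11, 2.52]] + [[-1.16, -0.51], [-1.70, -0.75], [-1.01, -0.45]]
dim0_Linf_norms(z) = [2.12, 2.8]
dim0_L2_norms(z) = [2.73, 3.5]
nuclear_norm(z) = 6.17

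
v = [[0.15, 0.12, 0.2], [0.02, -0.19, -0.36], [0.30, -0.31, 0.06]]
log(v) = [[(-1.62+0.31j), (-0.47-0.76j), 0.09-0.61j],[(-0.84-0.7j), -1.27+1.72j, (0.23+1.38j)],[0.59-0.57j, 0.45+1.38j, (-0.95+1.11j)]]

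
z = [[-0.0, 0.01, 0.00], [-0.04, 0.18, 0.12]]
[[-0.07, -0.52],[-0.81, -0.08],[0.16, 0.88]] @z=[[0.02, -0.09, -0.06], [0.00, -0.02, -0.01], [-0.04, 0.16, 0.11]]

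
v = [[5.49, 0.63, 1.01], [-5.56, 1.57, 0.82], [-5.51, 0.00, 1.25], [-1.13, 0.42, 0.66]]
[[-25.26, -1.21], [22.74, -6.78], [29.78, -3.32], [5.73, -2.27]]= v @ [[-4.72, 0.31], [-3.81, -2.55], [3.02, -1.29]]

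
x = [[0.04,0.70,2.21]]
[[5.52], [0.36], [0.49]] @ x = [[0.22,  3.86,  12.2], [0.01,  0.25,  0.8], [0.02,  0.34,  1.08]]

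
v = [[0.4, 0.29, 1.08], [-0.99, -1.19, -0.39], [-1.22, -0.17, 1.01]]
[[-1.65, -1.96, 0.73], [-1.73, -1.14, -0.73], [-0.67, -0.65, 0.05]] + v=[[-1.25, -1.67, 1.81], [-2.72, -2.33, -1.12], [-1.89, -0.82, 1.06]]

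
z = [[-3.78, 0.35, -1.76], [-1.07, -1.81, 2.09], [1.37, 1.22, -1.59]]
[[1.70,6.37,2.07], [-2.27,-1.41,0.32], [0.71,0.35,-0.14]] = z@[[-0.84, -1.2, -0.18], [3.53, 0.37, -1.27], [1.54, -0.97, -1.04]]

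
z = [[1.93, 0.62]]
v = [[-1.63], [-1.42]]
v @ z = [[-3.15,-1.01], [-2.74,-0.88]]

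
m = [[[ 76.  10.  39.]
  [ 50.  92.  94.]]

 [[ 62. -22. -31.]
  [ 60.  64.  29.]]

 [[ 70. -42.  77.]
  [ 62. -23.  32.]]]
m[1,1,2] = 29.0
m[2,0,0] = 70.0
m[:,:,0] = [[76.0, 50.0], [62.0, 60.0], [70.0, 62.0]]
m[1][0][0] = 62.0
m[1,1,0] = 60.0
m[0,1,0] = 50.0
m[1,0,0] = 62.0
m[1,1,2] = 29.0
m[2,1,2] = 32.0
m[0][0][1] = 10.0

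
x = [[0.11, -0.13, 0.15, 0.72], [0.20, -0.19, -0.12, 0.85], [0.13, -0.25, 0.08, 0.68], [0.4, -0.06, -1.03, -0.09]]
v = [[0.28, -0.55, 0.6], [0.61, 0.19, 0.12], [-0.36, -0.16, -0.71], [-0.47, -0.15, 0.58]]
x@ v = [[-0.44, -0.22, 0.36], [-0.42, -0.25, 0.68], [-0.46, -0.23, 0.39], [0.49, -0.05, 0.91]]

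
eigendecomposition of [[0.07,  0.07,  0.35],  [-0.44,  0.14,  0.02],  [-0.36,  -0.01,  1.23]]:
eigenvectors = [[(-0.31+0j), (0.05+0.39j), (0.05-0.39j)], [0.12+0.00j, (-0.91+0j), (-0.91-0j)], [(-0.94+0j), -0.02+0.13j, -0.02-0.13j]]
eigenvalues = [(1.11+0j), (0.16+0.19j), (0.16-0.19j)]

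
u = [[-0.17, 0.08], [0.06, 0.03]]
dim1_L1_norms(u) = [0.25, 0.09]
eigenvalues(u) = [-0.19, 0.05]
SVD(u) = [[-0.97, 0.23], [0.23, 0.97]] @ diag([0.19277623427599175, 0.051354878038682286]) @ [[0.93, -0.37], [0.37, 0.93]]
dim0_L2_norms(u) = [0.18, 0.09]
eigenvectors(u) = [[-0.97, -0.34],[0.26, -0.94]]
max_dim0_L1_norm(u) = 0.23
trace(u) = -0.14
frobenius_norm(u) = 0.20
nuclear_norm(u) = 0.24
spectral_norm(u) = 0.19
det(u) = -0.01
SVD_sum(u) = [[-0.17, 0.07],[0.04, -0.02]] + [[0.0, 0.01],[0.02, 0.05]]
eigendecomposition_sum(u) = [[-0.17, 0.06], [0.05, -0.02]] + [[0.00, 0.02], [0.01, 0.05]]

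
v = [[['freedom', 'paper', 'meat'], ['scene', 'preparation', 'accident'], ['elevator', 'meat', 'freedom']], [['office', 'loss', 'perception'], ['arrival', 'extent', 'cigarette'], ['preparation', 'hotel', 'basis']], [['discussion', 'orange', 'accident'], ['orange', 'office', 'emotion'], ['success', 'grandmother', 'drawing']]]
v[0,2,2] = 'freedom'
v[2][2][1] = 'grandmother'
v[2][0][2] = 'accident'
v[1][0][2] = 'perception'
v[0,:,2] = ['meat', 'accident', 'freedom']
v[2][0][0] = 'discussion'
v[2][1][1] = 'office'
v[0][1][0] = 'scene'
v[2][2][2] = 'drawing'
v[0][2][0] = 'elevator'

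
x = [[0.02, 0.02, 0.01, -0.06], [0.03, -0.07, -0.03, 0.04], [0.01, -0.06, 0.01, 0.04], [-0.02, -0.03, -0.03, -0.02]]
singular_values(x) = [0.12, 0.06, 0.04, 0.03]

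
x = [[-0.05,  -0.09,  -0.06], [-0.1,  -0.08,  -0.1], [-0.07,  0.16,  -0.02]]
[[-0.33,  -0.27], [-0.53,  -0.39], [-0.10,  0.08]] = x @ [[3.21, 1.23], [0.94, 1.23], [1.34, 1.67]]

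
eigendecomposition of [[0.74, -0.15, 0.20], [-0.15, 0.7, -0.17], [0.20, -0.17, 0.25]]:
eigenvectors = [[-0.71,0.65,-0.26], [0.62,0.76,0.22], [-0.34,0.01,0.94]]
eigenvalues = [0.97, 0.57, 0.15]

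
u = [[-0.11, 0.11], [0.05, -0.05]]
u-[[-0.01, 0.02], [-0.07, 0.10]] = [[-0.1, 0.09], [0.12, -0.15]]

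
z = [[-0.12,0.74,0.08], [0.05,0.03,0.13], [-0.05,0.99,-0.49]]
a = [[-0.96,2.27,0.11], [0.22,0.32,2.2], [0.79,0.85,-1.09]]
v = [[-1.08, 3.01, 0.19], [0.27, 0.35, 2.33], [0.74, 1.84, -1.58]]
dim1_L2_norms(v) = [3.2, 2.37, 2.54]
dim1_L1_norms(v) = [4.28, 2.95, 4.16]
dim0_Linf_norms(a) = [0.96, 2.27, 2.2]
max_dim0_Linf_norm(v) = 3.01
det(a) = 6.61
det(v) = 11.75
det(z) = 0.03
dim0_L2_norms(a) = [1.26, 2.44, 2.46]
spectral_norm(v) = 3.64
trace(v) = -2.31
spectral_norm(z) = 1.29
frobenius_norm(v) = 4.72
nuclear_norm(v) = 7.58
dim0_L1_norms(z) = [0.22, 1.76, 0.7]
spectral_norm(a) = 2.54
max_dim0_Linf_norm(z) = 0.99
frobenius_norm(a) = 3.69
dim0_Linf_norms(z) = [0.12, 0.99, 0.49]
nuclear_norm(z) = 1.74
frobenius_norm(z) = 1.35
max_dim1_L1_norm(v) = 4.28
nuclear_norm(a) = 6.06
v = a + z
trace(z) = -0.58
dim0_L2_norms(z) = [0.14, 1.24, 0.51]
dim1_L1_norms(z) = [0.94, 0.21, 1.53]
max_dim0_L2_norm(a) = 2.46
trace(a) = -1.73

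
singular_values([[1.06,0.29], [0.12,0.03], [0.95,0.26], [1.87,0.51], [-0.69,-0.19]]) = [2.54, 0.0]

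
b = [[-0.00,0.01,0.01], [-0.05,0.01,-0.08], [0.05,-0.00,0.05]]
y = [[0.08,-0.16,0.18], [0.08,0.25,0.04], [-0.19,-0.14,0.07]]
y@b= [[0.02, -0.0, 0.02], [-0.01, 0.0, -0.02], [0.01, -0.00, 0.01]]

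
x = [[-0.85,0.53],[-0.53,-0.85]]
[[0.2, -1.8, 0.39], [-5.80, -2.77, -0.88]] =x@[[2.90, 2.99, 0.13], [5.02, 1.4, 0.95]]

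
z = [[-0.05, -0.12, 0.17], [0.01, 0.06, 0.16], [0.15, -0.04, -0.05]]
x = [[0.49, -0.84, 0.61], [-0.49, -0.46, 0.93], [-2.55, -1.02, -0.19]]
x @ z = [[0.06, -0.13, -0.08],[0.16, -0.01, -0.2],[0.09, 0.25, -0.59]]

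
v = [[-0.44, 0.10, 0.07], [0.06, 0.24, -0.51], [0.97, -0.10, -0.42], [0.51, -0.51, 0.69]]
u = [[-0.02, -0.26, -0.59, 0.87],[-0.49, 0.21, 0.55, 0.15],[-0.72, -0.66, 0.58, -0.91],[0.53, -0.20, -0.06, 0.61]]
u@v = [[-0.14,-0.45,0.98], [0.84,-0.13,-0.27], [0.38,0.18,-0.59], [0.01,-0.30,0.59]]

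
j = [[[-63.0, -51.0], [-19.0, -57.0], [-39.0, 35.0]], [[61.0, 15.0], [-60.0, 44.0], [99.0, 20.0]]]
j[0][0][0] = -63.0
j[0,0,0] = -63.0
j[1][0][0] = 61.0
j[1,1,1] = 44.0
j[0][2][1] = 35.0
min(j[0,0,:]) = -63.0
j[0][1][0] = -19.0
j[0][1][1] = -57.0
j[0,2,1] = 35.0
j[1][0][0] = 61.0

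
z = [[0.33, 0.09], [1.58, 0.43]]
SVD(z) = [[-0.20, -0.98], [-0.98, 0.20]] @ diag([1.672811994169583, 0.0001793387428147332]) @ [[-0.96,-0.26], [0.26,-0.96]]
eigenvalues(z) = [-0.0, 0.76]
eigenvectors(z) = [[-0.26, -0.2], [0.96, -0.98]]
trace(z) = 0.76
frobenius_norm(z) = 1.67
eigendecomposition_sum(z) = [[-0.0, 0.0], [0.0, -0.00]] + [[0.33,0.09], [1.58,0.43]]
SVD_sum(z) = [[0.33, 0.09],[1.58, 0.43]] + [[-0.0, 0.00], [0.0, -0.0]]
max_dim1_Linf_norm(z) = 1.58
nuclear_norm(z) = 1.67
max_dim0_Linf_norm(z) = 1.58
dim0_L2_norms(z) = [1.61, 0.44]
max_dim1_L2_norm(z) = 1.64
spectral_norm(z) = 1.67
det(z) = -0.00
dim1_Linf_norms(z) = [0.33, 1.58]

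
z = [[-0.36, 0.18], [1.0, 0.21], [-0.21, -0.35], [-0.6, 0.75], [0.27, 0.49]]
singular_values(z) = [1.27, 0.99]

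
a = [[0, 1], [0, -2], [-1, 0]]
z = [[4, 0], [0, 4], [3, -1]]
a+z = [[4, 1], [0, 2], [2, -1]]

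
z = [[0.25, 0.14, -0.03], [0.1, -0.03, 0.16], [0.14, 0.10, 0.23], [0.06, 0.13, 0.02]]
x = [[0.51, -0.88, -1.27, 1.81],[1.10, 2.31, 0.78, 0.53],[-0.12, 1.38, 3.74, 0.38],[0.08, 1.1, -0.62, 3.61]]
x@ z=[[-0.03,  0.21,  -0.41], [0.65,  0.23,  0.53], [0.65,  0.37,  1.09], [0.26,  0.39,  0.1]]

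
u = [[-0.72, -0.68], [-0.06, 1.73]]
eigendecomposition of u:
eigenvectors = [[-1.00,0.27], [-0.02,-0.96]]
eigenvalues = [-0.74, 1.75]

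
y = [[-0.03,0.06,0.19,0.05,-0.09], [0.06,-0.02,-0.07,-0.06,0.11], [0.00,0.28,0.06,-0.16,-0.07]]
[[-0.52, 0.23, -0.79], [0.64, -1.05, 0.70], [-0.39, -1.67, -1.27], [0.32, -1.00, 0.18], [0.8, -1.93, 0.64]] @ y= [[0.03, -0.26, -0.16, 0.09, 0.13], [-0.08, 0.26, 0.24, -0.02, -0.22], [-0.09, -0.35, -0.03, 0.28, -0.06], [-0.07, 0.09, 0.14, 0.05, -0.15], [-0.14, 0.27, 0.33, 0.05, -0.33]]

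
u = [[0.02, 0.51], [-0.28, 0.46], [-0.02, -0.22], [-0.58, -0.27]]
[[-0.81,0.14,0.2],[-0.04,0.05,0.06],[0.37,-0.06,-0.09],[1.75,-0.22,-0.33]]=u@[[-2.32, 0.25, 0.40], [-1.49, 0.27, 0.38]]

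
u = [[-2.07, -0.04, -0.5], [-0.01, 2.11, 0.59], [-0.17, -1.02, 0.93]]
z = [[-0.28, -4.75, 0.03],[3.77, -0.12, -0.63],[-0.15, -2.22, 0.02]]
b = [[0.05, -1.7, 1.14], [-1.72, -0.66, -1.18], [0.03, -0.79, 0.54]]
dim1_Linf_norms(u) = [2.07, 2.11, 1.02]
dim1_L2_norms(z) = [4.76, 3.82, 2.23]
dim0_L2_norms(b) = [1.72, 1.99, 1.73]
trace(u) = 0.97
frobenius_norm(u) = 3.36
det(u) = -5.49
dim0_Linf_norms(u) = [2.07, 2.11, 0.93]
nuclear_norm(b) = 4.45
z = b @ u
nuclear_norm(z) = 9.08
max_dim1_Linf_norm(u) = 2.11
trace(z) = -0.38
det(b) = -0.01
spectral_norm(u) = 2.37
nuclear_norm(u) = 5.58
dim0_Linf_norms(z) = [3.77, 4.75, 0.63]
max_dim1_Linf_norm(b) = 1.72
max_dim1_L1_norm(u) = 2.71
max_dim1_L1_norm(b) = 3.56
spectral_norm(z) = 5.26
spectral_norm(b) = 2.31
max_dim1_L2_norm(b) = 2.19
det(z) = 0.05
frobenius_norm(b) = 3.15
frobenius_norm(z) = 6.50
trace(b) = -0.07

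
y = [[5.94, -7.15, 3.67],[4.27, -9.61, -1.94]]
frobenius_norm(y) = 14.64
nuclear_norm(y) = 18.40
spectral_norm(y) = 13.94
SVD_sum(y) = [[4.85, -8.07, 0.72], [5.27, -8.77, 0.78]] + [[1.09,0.92,2.95],  [-1.0,-0.84,-2.72]]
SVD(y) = [[-0.68, -0.74], [-0.74, 0.68]] @ diag([13.94158953356312, 4.455971417956283]) @ [[-0.51,0.85,-0.08],[-0.33,-0.28,-0.90]]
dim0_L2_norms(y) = [7.32, 11.98, 4.15]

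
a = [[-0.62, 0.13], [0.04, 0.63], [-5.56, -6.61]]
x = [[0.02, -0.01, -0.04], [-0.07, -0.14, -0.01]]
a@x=[[-0.02, -0.01, 0.02], [-0.04, -0.09, -0.01], [0.35, 0.98, 0.29]]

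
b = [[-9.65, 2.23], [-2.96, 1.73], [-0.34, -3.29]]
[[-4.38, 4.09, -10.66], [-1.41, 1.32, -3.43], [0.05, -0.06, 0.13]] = b @ [[0.44,-0.41,1.07], [-0.06,0.06,-0.15]]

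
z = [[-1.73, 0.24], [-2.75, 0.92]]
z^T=[[-1.73, -2.75],[0.24, 0.92]]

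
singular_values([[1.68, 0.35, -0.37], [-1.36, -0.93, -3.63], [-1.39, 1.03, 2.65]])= [4.71, 2.56, 0.51]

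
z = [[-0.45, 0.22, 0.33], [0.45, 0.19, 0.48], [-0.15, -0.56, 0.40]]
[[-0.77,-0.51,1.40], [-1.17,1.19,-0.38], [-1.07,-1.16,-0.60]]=z@[[-0.03, 1.94, -1.97],  [0.16, 1.58, 1.84],  [-2.47, 0.04, 0.33]]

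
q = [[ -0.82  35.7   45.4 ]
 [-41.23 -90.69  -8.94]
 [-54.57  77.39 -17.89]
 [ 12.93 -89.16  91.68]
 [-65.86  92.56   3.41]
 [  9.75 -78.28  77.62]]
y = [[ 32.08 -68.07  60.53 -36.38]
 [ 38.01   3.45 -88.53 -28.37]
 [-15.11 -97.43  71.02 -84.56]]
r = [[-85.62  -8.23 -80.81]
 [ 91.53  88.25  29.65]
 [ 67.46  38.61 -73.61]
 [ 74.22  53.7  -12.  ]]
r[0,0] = -85.62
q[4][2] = 3.41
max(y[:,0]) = 38.01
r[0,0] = -85.62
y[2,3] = -84.56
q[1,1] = -90.69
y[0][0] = 32.08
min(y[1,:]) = -88.53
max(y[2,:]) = 71.02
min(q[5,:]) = -78.28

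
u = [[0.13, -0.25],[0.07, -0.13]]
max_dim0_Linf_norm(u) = 0.25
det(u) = 0.00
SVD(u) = [[-0.89, -0.46], [-0.46, 0.89]] @ diag([0.318113883008419, 0.0018861169915810392]) @ [[-0.46, 0.89], [0.89, 0.46]]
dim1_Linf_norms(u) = [0.25, 0.13]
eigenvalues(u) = [(-0+0.02j), (-0-0.02j)]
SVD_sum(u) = [[0.13, -0.25],[0.07, -0.13]] + [[-0.0,-0.00], [0.00,0.0]]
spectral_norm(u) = 0.32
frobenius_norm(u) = 0.32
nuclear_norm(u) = 0.32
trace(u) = 0.00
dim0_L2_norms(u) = [0.15, 0.28]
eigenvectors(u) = [[(0.88+0j), 0.88-0.00j], [0.46-0.09j, 0.46+0.09j]]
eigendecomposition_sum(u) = [[0.06+0.01j, (-0.12-0j)],  [(0.04+0j), (-0.07+0.01j)]] + [[0.06-0.01j, -0.12-0.00j],[(0.04+0j), (-0.07-0.01j)]]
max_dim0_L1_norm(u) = 0.38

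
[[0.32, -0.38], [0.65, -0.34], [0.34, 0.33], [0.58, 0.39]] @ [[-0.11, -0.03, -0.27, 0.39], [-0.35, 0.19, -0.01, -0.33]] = [[0.10, -0.08, -0.08, 0.25], [0.05, -0.08, -0.17, 0.37], [-0.15, 0.05, -0.10, 0.02], [-0.20, 0.06, -0.16, 0.1]]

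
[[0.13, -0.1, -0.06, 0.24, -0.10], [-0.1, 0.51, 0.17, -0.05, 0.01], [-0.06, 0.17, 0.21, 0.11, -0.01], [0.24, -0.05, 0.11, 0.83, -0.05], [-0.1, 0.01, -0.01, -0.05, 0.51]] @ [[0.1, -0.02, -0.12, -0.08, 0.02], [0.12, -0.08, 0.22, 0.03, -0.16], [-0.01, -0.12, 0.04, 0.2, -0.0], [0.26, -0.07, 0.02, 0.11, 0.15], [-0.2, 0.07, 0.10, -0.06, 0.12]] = [[0.08, -0.01, -0.05, 0.01, 0.04], [0.03, -0.06, 0.13, 0.05, -0.09], [0.04, -0.05, 0.05, 0.06, -0.01], [0.24, -0.08, -0.02, 0.10, 0.13], [-0.12, 0.04, 0.06, -0.03, 0.05]]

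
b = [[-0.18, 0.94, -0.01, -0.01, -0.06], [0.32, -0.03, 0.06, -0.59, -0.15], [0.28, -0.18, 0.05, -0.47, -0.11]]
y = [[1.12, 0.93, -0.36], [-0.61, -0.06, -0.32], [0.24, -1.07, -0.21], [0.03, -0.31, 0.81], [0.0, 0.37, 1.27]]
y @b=[[-0.00, 1.09, 0.03, -0.39, -0.17], [0.0, -0.51, -0.01, 0.19, 0.08], [-0.44, 0.3, -0.08, 0.73, 0.17], [0.12, -0.11, 0.02, -0.20, -0.04], [0.47, -0.24, 0.09, -0.82, -0.20]]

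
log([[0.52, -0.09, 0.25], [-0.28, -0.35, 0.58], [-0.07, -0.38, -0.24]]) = [[-0.54, 0.25, 0.42], [-0.21, -0.88, 2.72], [-0.47, -1.63, -0.25]]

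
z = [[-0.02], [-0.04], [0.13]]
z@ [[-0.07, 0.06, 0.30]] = [[0.0, -0.0, -0.01], [0.00, -0.0, -0.01], [-0.01, 0.01, 0.04]]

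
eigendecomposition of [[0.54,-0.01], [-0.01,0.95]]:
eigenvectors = [[-1.0, 0.02], [-0.02, -1.00]]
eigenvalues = [0.54, 0.95]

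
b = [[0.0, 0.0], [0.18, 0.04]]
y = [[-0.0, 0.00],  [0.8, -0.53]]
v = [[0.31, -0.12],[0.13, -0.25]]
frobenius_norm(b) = 0.18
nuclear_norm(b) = 0.18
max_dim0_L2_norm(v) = 0.34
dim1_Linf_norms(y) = [0.0, 0.8]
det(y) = 0.00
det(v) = -0.06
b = y @ v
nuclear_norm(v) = 0.56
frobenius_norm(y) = 0.96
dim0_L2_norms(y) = [0.8, 0.53]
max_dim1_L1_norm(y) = 1.33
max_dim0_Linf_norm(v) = 0.31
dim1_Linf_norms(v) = [0.31, 0.25]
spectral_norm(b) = 0.18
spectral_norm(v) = 0.41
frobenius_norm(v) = 0.44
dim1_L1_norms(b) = [0.0, 0.22]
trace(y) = -0.53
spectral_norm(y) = 0.96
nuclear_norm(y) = 0.96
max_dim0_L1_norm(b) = 0.18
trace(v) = 0.06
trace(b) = 0.04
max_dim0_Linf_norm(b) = 0.18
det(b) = 0.00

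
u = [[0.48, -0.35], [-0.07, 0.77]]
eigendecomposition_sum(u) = [[0.35, 0.34], [0.07, 0.07]] + [[0.13, -0.69], [-0.14, 0.7]]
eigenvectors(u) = [[-0.98, 0.70], [-0.19, -0.72]]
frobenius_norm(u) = 0.98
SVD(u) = [[-0.56, 0.83],[0.83, 0.56]] @ diag([0.8956840982309551, 0.38529209202396136]) @ [[-0.36, 0.93], [0.93, 0.36]]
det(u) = 0.35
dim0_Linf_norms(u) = [0.48, 0.77]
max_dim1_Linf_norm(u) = 0.77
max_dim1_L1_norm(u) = 0.84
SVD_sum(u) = [[0.18,-0.47], [-0.27,0.69]] + [[0.3,0.12], [0.2,0.08]]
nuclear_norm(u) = 1.28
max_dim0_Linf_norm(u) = 0.77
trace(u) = 1.25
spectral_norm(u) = 0.90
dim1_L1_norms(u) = [0.83, 0.84]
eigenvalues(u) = [0.41, 0.84]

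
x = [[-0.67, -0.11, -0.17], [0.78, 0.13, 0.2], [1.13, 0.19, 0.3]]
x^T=[[-0.67, 0.78, 1.13], [-0.11, 0.13, 0.19], [-0.17, 0.2, 0.3]]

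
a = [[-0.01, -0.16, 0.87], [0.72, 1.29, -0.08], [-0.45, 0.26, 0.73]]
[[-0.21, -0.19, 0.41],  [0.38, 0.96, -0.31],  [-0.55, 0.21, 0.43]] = a@[[0.72,-0.12,-0.26], [-0.12,0.81,-0.07], [-0.26,-0.07,0.46]]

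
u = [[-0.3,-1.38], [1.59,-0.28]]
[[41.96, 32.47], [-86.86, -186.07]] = u @[[-57.77, -116.70], [-17.85, 1.84]]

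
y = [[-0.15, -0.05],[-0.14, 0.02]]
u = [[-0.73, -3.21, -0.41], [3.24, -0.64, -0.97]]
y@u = [[-0.05, 0.51, 0.11],[0.17, 0.44, 0.04]]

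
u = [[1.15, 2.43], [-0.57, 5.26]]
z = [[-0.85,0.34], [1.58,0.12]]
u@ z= [[2.86,0.68], [8.80,0.44]]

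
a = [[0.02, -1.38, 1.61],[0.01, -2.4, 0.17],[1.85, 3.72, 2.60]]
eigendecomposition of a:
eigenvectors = [[-0.41, -0.89, -0.63], [-0.03, 0.04, -0.51], [-0.91, 0.45, 0.59]]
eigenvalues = [3.54, -0.73, -2.59]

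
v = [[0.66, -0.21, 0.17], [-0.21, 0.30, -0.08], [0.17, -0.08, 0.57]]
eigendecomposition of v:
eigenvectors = [[-0.77, 0.48, 0.42], [0.36, -0.22, 0.91], [-0.53, -0.85, 0.01]]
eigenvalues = [0.87, 0.45, 0.2]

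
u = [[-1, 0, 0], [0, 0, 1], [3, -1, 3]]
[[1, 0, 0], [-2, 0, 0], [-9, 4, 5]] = u @ [[-1, 0, 0], [0, -4, -5], [-2, 0, 0]]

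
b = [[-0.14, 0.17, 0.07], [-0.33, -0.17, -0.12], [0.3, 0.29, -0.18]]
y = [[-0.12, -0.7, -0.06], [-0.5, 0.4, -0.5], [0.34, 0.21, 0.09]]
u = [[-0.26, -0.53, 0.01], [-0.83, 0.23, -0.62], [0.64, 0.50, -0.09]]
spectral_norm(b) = 0.56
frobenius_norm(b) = 0.64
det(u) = 0.17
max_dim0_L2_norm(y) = 0.83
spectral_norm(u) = 1.19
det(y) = 0.09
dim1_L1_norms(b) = [0.38, 0.62, 0.77]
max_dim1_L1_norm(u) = 1.68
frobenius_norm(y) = 1.16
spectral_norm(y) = 0.89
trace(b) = -0.49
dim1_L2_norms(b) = [0.23, 0.39, 0.45]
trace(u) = -0.12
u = b + y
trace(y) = 0.37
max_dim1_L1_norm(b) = 0.77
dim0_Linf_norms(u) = [0.83, 0.53, 0.62]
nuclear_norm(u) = 2.20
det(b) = -0.03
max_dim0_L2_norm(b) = 0.47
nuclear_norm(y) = 1.75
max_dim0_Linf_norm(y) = 0.7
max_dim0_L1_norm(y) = 1.31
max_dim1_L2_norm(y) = 0.81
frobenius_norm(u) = 1.46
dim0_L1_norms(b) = [0.77, 0.63, 0.37]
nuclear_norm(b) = 1.01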